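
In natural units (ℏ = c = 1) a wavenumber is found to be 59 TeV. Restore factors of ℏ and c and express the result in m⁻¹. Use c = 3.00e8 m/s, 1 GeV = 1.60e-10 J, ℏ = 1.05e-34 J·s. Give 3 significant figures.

3.00e20 m⁻¹

Inverse length is [E]/(ℏc).
1 GeV → 1/(ℏc) × (1 GeV in J) = 5.08e15 m⁻¹.
Convert the energy scale: 59 TeV = 5.90e4 GeV.
Result: 5.90e4 × 5.08e15 = 3.00e20 m⁻¹.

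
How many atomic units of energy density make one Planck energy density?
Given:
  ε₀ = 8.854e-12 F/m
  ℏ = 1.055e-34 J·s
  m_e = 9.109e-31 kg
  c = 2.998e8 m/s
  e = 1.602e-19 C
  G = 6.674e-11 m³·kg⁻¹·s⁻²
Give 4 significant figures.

Planck energy density: u_P = c⁷/(ℏG²) = 4.632e113 J/m³
atomic unit of energy density: u_au = E_h/a₀³ = m_e⁴e¹⁰/((4πε₀)⁵ℏ⁸) = 2.929e13 J/m³
ratio = 4.632e113 / 2.929e13 = 1.581e100

1.581e100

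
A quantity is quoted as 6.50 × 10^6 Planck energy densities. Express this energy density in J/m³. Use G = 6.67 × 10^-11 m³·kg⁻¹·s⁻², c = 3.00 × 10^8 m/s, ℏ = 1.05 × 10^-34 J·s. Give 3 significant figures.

One Planck energy density: u_P = c⁷/(ℏG²) = 4.68 × 10^113 J/m³.
6.50 × 10^6 × 4.68 × 10^113 J/m³ = 3.04 × 10^120 J/m³

3.04 × 10^120 J/m³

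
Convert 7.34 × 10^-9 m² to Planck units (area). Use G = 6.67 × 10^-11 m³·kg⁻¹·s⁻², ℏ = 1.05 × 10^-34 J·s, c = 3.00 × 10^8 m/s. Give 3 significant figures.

Planck area: A_P = ℏG/c³ = 2.59 × 10^-70 m².
7.34 × 10^-9 / 2.59 × 10^-70 = 2.83 × 10^61

2.83 × 10^61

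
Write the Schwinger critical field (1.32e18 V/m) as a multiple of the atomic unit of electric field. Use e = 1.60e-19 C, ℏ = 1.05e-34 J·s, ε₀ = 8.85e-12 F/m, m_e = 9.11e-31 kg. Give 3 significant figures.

atomic unit of electric field: E_au = E_h/(e a₀) = m_e²e⁵/((4πε₀)³ℏ⁴) = 5.20e11 V/m.
1.32e18 / 5.20e11 = 2.54e6

2.54e6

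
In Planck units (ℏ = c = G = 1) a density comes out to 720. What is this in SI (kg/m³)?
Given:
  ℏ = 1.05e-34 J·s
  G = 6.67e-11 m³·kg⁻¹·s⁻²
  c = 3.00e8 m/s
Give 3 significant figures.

One Planck density: ρ_P = c⁵/(ℏG²) = 5.20e96 kg/m³.
720 × 5.20e96 kg/m³ = 3.75e99 kg/m³

3.75e99 kg/m³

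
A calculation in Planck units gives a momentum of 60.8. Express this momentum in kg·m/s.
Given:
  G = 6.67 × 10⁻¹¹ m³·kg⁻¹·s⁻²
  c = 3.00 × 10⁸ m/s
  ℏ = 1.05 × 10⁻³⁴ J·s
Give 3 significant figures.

One Planck momentum: p_P = √(ℏc³/G) = 6.52 kg·m/s.
60.8 × 6.52 kg·m/s = 396 kg·m/s

396 kg·m/s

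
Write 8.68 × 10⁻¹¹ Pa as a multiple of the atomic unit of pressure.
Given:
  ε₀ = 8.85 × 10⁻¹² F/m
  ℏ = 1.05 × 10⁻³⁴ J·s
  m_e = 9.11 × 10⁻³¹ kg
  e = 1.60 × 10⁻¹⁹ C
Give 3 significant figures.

2.88 × 10⁻²⁴

atomic unit of pressure: P_au = E_h/a₀³ = m_e⁴e¹⁰/((4πε₀)⁵ℏ⁸) = 3.01 × 10¹³ Pa.
8.68 × 10⁻¹¹ / 3.01 × 10¹³ = 2.88 × 10⁻²⁴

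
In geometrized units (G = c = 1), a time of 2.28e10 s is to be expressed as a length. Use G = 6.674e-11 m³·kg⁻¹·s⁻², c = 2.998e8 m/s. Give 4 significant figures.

6.835e18 m

Time → length via c.
2.28e10 s × (c) = 6.835e18 m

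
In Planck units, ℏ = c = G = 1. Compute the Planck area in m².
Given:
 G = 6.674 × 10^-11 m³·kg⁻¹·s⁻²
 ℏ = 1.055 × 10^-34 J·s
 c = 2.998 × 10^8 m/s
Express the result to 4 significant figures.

2.613 × 10^-70 m²

Dimensional analysis gives A_P = ℏG/c³.
  = 7.041 × 10^-45 / 2.695 × 10^25
  = 2.613 × 10^-70 m²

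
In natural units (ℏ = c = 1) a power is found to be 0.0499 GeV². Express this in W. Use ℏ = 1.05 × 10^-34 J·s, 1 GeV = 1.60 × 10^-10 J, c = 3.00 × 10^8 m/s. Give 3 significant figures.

Power is [E]/[T] = [E]²/ℏ.
1 GeV² → 1/ℏ × (1 GeV in J)² = 2.44 × 10^14 W.
Result: 0.0499 × 2.44 × 10^14 = 1.22 × 10^13 W.

1.22 × 10^13 W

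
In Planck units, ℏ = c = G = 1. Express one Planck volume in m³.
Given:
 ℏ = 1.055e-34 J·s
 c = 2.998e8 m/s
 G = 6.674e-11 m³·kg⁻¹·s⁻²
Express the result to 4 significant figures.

4.224e-105 m³

Dimensional analysis gives V_P = (ℏG/c³)^(3/2).
  = √(1.784e-209)
  = 4.224e-105 m³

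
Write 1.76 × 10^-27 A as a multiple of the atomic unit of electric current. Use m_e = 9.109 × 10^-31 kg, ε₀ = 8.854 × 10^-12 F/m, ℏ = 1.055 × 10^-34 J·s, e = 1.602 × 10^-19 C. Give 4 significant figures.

atomic unit of electric current: I_au = e E_h/ℏ = m_e e⁵/((4πε₀)²ℏ³) = 6.612 × 10^-3 A.
1.76 × 10^-27 / 6.612 × 10^-3 = 2.662 × 10^-25

2.662 × 10^-25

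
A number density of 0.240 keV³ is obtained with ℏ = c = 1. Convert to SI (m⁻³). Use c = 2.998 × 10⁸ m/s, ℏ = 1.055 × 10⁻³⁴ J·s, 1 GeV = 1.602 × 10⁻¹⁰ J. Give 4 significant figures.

3.119 × 10²⁸ m⁻³

Number density is [L]⁻³ = [E]³/(ℏc)³.
1 GeV³ → 1/(ℏc)³ × (1 GeV in J)³ = 1.299 × 10⁴⁷ m⁻³.
Convert the energy scale: 0.240 keV³ = 2.40 × 10⁻¹⁹ GeV³.
Result: 2.40 × 10⁻¹⁹ × 1.299 × 10⁴⁷ = 3.119 × 10²⁸ m⁻³.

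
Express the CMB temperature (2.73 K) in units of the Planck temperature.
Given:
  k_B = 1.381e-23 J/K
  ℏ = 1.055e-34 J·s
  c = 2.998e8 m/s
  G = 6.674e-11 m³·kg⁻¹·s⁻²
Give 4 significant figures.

1.927e-32

Planck temperature: T_P = √(ℏc⁵/G) / k_B = 1.417e32 K.
2.73 / 1.417e32 = 1.927e-32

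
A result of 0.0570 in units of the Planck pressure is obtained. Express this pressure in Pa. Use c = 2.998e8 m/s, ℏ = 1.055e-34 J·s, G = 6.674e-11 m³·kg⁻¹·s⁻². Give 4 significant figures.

2.640e112 Pa

One Planck pressure: p_P = c⁷/(ℏG²) = 4.632e113 Pa.
0.0570 × 4.632e113 Pa = 2.640e112 Pa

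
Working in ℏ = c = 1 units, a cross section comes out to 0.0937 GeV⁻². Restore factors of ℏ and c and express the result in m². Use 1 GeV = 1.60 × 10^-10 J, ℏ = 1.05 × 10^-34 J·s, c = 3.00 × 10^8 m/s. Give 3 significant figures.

3.63 × 10^-33 m²

Area is [L]² = [E]⁻²·(ℏc)²; restore (ℏc)².
1 GeV⁻² → (ℏc)² × (1 GeV in J)⁻² = 3.88 × 10^-32 m².
Result: 0.0937 × 3.88 × 10^-32 = 3.63 × 10^-33 m².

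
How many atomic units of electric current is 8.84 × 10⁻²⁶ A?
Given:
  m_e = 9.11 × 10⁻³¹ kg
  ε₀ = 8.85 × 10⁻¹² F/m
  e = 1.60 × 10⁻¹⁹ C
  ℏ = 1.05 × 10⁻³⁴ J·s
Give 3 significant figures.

1.32 × 10⁻²³

atomic unit of electric current: I_au = e E_h/ℏ = m_e e⁵/((4πε₀)²ℏ³) = 6.67 × 10⁻³ A.
8.84 × 10⁻²⁶ / 6.67 × 10⁻³ = 1.32 × 10⁻²³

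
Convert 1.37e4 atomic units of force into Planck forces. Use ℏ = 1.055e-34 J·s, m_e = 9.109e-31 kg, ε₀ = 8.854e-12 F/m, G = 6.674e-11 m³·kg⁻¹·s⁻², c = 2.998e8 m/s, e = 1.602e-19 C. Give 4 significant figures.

9.303e-48

atomic unit of force: F_au = E_h/a₀ = m_e²e⁶/((4πε₀)³ℏ⁴) = 8.220e-8 N
Planck force: F_P = c⁴/G = 1.210e44 N
1.37e4 × 8.220e-8 / 1.210e44 = 9.303e-48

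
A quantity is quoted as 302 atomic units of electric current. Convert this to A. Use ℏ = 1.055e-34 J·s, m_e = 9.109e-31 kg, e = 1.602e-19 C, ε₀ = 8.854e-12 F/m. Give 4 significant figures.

One atomic unit of electric current: I_au = e E_h/ℏ = m_e e⁵/((4πε₀)²ℏ³) = 6.612e-3 A.
302 × 6.612e-3 A = 1.997 A

1.997 A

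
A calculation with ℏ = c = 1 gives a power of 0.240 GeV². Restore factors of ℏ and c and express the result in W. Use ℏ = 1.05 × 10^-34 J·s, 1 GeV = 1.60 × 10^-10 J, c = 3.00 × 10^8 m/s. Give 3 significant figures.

5.85 × 10^13 W

Power is [E]/[T] = [E]²/ℏ.
1 GeV² → 1/ℏ × (1 GeV in J)² = 2.44 × 10^14 W.
Result: 0.240 × 2.44 × 10^14 = 5.85 × 10^13 W.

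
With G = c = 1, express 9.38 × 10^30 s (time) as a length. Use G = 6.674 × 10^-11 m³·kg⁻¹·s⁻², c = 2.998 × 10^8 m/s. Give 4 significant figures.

Time → length via c.
9.38 × 10^30 s × (c) = 2.812 × 10^39 m

2.812 × 10^39 m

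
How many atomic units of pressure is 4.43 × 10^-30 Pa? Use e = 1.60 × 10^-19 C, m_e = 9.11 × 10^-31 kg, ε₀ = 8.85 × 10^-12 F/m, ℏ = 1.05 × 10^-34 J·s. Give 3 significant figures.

atomic unit of pressure: P_au = E_h/a₀³ = m_e⁴e¹⁰/((4πε₀)⁵ℏ⁸) = 3.01 × 10^13 Pa.
4.43 × 10^-30 / 3.01 × 10^13 = 1.47 × 10^-43

1.47 × 10^-43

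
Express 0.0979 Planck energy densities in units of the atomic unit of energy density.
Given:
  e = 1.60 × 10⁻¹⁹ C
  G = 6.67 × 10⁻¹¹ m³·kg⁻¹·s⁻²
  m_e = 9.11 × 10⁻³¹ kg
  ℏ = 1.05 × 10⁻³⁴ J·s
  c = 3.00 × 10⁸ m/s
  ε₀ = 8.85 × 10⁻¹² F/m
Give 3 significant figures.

Planck energy density: u_P = c⁷/(ℏG²) = 4.68 × 10¹¹³ J/m³
atomic unit of energy density: u_au = E_h/a₀³ = m_e⁴e¹⁰/((4πε₀)⁵ℏ⁸) = 3.01 × 10¹³ J/m³
0.0979 × 4.68 × 10¹¹³ / 3.01 × 10¹³ = 1.52 × 10⁹⁹

1.52 × 10⁹⁹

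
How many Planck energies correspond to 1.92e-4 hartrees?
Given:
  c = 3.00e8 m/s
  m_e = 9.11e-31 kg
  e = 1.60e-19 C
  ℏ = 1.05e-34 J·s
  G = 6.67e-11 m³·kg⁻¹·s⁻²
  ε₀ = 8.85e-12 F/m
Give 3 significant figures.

hartree: E_h = m_e e⁴/(4πε₀ℏ)² = 4.38e-18 J
Planck energy: E_P = √(ℏc⁵/G) = 1.96e9 J
1.92e-4 × 4.38e-18 / 1.96e9 = 4.30e-31

4.30e-31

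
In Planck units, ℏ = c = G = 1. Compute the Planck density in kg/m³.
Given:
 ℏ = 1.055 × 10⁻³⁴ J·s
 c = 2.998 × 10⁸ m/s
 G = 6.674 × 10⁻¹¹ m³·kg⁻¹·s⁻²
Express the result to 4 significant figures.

The unique combination of the constants set to 1 with dimensions of density is ρ_P = c⁵/(ℏG²).
  = 2.422 × 10⁴² / 4.699 × 10⁻⁵⁵
  = 5.154 × 10⁹⁶ kg/m³

5.154 × 10⁹⁶ kg/m³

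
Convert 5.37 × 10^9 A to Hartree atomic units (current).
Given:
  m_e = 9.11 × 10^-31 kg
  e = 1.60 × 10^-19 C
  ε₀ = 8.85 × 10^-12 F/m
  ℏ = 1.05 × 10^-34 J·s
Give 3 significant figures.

8.05 × 10^11

atomic unit of electric current: I_au = e E_h/ℏ = m_e e⁵/((4πε₀)²ℏ³) = 6.67 × 10^-3 A.
5.37 × 10^9 / 6.67 × 10^-3 = 8.05 × 10^11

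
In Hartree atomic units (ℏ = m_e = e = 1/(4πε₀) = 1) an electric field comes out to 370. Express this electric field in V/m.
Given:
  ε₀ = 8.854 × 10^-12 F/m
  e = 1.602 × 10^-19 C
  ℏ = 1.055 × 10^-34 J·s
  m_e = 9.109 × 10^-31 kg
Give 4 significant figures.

1.898 × 10^14 V/m

One atomic unit of electric field: E_au = E_h/(e a₀) = m_e²e⁵/((4πε₀)³ℏ⁴) = 5.131 × 10^11 V/m.
370 × 5.131 × 10^11 V/m = 1.898 × 10^14 V/m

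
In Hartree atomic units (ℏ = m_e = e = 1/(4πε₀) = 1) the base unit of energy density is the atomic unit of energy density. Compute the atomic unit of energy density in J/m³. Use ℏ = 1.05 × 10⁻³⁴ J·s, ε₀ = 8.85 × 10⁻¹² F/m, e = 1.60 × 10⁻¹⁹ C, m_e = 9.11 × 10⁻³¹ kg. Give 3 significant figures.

3.01 × 10¹³ J/m³

u_au = E_h/a₀³ = m_e⁴e¹⁰/((4πε₀)⁵ℏ⁸)
E_h = 4.38 × 10⁻¹⁸ J
a₀ = 5.26 × 10⁻¹¹ m
E_h/a₀³ = 3.01 × 10¹³ J/m³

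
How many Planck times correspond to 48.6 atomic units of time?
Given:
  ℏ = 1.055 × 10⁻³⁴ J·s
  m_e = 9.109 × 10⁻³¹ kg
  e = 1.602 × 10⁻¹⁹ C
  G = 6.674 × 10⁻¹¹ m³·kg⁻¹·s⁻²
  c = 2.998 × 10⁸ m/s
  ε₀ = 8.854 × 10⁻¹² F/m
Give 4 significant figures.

2.184 × 10²⁸

atomic unit of time: τ_au = (4πε₀)²ℏ³/(m_e e⁴) = 2.423 × 10⁻¹⁷ s
Planck time: t_P = √(ℏG/c⁵) = 5.392 × 10⁻⁴⁴ s
48.6 × 2.423 × 10⁻¹⁷ / 5.392 × 10⁻⁴⁴ = 2.184 × 10²⁸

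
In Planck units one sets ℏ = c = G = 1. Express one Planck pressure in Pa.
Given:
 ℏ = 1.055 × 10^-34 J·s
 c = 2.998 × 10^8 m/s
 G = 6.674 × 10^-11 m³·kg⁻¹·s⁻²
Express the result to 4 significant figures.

4.632 × 10^113 Pa

p_P = c⁷/(ℏG²)
  = 2.177 × 10^59 / 4.699 × 10^-55
  = 4.632 × 10^113 Pa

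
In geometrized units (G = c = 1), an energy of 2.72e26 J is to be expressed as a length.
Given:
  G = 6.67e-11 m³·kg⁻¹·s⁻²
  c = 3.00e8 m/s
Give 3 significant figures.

2.24e-18 m

Energy → length via G/c⁴.
2.72e26 J × (G/c⁴) = 2.24e-18 m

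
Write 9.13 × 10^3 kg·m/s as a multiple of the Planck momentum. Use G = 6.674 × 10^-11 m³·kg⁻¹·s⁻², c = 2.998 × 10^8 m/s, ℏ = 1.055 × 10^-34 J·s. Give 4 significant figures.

1.399 × 10^3

Planck momentum: p_P = √(ℏc³/G) = 6.527 kg·m/s.
9.13 × 10^3 / 6.527 = 1.399 × 10^3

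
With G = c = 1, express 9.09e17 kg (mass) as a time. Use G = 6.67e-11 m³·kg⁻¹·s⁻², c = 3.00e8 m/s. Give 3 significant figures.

Mass → time via G/c³.
9.09e17 kg × (G/c³) = 2.25e-18 s

2.25e-18 s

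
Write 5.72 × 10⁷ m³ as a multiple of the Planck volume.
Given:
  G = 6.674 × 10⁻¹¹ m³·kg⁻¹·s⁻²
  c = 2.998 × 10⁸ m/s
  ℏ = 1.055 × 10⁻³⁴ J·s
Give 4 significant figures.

1.354 × 10¹¹²

Planck volume: V_P = (ℏG/c³)^(3/2) = 4.224 × 10⁻¹⁰⁵ m³.
5.72 × 10⁷ / 4.224 × 10⁻¹⁰⁵ = 1.354 × 10¹¹²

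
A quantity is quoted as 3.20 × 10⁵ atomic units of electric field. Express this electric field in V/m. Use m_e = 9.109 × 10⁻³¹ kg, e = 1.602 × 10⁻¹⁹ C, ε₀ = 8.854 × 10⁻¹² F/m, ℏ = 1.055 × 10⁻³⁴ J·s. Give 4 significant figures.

1.642 × 10¹⁷ V/m

One atomic unit of electric field: E_au = E_h/(e a₀) = m_e²e⁵/((4πε₀)³ℏ⁴) = 5.131 × 10¹¹ V/m.
3.20 × 10⁵ × 5.131 × 10¹¹ V/m = 1.642 × 10¹⁷ V/m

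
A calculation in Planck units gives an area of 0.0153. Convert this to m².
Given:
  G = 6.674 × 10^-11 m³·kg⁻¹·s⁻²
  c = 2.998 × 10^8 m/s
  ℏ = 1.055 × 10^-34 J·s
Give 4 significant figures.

One Planck area: A_P = ℏG/c³ = 2.613 × 10^-70 m².
0.0153 × 2.613 × 10^-70 m² = 3.998 × 10^-72 m²

3.998 × 10^-72 m²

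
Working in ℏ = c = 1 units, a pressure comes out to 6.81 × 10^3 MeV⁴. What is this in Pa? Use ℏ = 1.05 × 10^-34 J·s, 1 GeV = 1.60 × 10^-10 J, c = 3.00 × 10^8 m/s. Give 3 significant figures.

1.43 × 10^29 Pa

Pressure is [E]/[L]³ = [E]⁴/(ℏc)³.
1 GeV⁴ → 1/(ℏc)³ × (1 GeV in J)⁴ = 2.10 × 10^37 Pa.
Convert the energy scale: 6.81 × 10^3 MeV⁴ = 6.81 × 10^-9 GeV⁴.
Result: 6.81 × 10^-9 × 2.10 × 10^37 = 1.43 × 10^29 Pa.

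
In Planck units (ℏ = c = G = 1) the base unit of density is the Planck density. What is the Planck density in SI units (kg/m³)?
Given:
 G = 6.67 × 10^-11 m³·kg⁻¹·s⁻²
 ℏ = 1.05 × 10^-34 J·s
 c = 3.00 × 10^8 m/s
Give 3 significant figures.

ρ_P = c⁵/(ℏG²)
  = 2.43 × 10^42 / 4.67 × 10^-55
  = 5.20 × 10^96 kg/m³

5.20 × 10^96 kg/m³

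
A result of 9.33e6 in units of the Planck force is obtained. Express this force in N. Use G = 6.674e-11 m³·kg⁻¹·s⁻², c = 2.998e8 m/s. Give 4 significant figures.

One Planck force: F_P = c⁴/G = 1.210e44 N.
9.33e6 × 1.210e44 N = 1.129e51 N

1.129e51 N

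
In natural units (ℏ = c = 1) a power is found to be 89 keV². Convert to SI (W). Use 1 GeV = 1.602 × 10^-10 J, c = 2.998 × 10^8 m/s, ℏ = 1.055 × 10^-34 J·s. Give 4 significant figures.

Power is [E]/[T] = [E]²/ℏ.
1 GeV² → 1/ℏ × (1 GeV in J)² = 2.433 × 10^14 W.
Convert the energy scale: 89 keV² = 8.90 × 10^-11 GeV².
Result: 8.90 × 10^-11 × 2.433 × 10^14 = 2.165 × 10^4 W.

2.165 × 10^4 W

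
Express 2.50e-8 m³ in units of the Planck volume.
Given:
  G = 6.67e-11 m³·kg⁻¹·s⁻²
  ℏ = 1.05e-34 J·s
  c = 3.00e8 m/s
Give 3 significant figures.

5.98e96

Planck volume: V_P = (ℏG/c³)^(3/2) = 4.18e-105 m³.
2.50e-8 / 4.18e-105 = 5.98e96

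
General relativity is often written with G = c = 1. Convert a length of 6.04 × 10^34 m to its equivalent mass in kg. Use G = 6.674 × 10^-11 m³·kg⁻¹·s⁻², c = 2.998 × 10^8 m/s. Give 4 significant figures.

8.134 × 10^61 kg

Length → mass via c²/G.
6.04 × 10^34 m × (c²/G) = 8.134 × 10^61 kg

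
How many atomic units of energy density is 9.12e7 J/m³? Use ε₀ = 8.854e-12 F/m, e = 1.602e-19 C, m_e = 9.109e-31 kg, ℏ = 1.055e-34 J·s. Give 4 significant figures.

atomic unit of energy density: u_au = E_h/a₀³ = m_e⁴e¹⁰/((4πε₀)⁵ℏ⁸) = 2.929e13 J/m³.
9.12e7 / 2.929e13 = 3.114e-6

3.114e-6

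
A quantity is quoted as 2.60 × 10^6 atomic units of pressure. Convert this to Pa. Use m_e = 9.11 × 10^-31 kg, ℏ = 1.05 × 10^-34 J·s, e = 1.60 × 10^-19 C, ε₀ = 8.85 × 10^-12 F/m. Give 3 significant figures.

7.83 × 10^19 Pa

One atomic unit of pressure: P_au = E_h/a₀³ = m_e⁴e¹⁰/((4πε₀)⁵ℏ⁸) = 3.01 × 10^13 Pa.
2.60 × 10^6 × 3.01 × 10^13 Pa = 7.83 × 10^19 Pa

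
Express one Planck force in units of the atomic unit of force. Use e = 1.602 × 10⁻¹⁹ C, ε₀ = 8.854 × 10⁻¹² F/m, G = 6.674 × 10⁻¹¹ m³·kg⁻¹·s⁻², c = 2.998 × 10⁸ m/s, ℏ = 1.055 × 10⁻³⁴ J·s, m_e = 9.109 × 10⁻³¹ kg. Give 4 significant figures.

1.473 × 10⁵¹

Planck force: F_P = c⁴/G = 1.210 × 10⁴⁴ N
atomic unit of force: F_au = E_h/a₀ = m_e²e⁶/((4πε₀)³ℏ⁴) = 8.220 × 10⁻⁸ N
ratio = 1.210 × 10⁴⁴ / 8.220 × 10⁻⁸ = 1.473 × 10⁵¹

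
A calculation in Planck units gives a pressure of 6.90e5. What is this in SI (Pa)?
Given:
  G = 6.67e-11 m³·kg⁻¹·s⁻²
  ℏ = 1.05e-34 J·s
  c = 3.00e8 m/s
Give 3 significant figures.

3.23e119 Pa

One Planck pressure: p_P = c⁷/(ℏG²) = 4.68e113 Pa.
6.90e5 × 4.68e113 Pa = 3.23e119 Pa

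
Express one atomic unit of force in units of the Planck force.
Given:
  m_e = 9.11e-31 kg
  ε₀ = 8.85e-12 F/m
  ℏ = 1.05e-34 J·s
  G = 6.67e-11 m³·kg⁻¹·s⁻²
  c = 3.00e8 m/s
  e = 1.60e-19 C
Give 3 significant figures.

atomic unit of force: F_au = E_h/a₀ = m_e²e⁶/((4πε₀)³ℏ⁴) = 8.33e-8 N
Planck force: F_P = c⁴/G = 1.21e44 N
ratio = 8.33e-8 / 1.21e44 = 6.86e-52

6.86e-52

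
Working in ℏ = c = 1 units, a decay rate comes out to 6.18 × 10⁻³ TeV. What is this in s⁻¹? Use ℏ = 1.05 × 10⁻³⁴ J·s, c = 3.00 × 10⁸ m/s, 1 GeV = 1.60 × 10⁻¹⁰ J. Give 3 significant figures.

9.42 × 10²⁴ s⁻¹

A rate is [E]/ℏ; divide by ℏ.
1 GeV → 1/ℏ × (1 GeV in J) = 1.52 × 10²⁴ s⁻¹.
Convert the energy scale: 6.18 × 10⁻³ TeV = 6.18 GeV.
Result: 6.18 × 1.52 × 10²⁴ = 9.42 × 10²⁴ s⁻¹.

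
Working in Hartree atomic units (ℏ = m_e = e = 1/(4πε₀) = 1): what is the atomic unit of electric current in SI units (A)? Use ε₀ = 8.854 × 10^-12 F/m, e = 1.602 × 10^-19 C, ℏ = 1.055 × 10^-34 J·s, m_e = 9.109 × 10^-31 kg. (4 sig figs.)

Dimensional analysis gives I_au = e E_h/ℏ = m_e e⁵/((4πε₀)²ℏ³).
E_h = 4.354 × 10^-18 J
e·E_h/ℏ = 6.612 × 10^-3 A

6.612 × 10^-3 A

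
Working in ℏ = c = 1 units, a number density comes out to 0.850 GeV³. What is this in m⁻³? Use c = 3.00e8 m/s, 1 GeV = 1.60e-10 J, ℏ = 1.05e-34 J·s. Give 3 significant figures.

1.11e47 m⁻³

Number density is [L]⁻³ = [E]³/(ℏc)³.
1 GeV³ → 1/(ℏc)³ × (1 GeV in J)³ = 1.31e47 m⁻³.
Result: 0.850 × 1.31e47 = 1.11e47 m⁻³.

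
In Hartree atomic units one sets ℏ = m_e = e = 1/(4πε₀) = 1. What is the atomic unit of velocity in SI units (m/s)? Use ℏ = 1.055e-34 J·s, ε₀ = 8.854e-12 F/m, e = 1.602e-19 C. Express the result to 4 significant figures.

v_au = e²/(4πε₀ℏ)
  = 2.566e-38 / 1.174e-44
  = 2.186e6 m/s

2.186e6 m/s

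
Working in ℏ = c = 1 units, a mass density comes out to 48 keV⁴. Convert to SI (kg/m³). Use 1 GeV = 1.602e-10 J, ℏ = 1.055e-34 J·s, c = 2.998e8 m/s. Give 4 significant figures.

Mass density is [E]/(c²[L]³) = [E]⁴/(ℏ³c⁵).
1 GeV⁴ → 1/(ℏ³c⁵) × (1 GeV in J)⁴ = 2.316e20 kg/m³.
Convert the energy scale: 48 keV⁴ = 4.80e-23 GeV⁴.
Result: 4.80e-23 × 2.316e20 = 0.01112 kg/m³.

0.01112 kg/m³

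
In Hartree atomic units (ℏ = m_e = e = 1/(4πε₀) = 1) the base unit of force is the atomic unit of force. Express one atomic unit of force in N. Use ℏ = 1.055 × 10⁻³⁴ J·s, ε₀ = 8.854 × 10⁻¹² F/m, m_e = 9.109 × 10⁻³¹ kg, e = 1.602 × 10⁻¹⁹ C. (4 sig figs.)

F_au = E_h/a₀ = m_e²e⁶/((4πε₀)³ℏ⁴)
E_h = 4.354 × 10⁻¹⁸ J
a₀ = 5.297 × 10⁻¹¹ m
E_h/a₀ = 8.220 × 10⁻⁸ N

8.220 × 10⁻⁸ N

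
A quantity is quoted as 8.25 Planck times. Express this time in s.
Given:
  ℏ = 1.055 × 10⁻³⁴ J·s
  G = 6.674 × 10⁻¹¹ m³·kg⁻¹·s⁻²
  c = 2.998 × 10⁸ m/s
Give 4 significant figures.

4.448 × 10⁻⁴³ s

One Planck time: t_P = √(ℏG/c⁵) = 5.392 × 10⁻⁴⁴ s.
8.25 × 5.392 × 10⁻⁴⁴ s = 4.448 × 10⁻⁴³ s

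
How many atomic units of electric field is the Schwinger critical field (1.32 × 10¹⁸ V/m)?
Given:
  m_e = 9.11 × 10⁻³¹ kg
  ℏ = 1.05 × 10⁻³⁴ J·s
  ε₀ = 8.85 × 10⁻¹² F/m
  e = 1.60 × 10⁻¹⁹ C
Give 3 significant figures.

2.54 × 10⁶

atomic unit of electric field: E_au = E_h/(e a₀) = m_e²e⁵/((4πε₀)³ℏ⁴) = 5.20 × 10¹¹ V/m.
1.32 × 10¹⁸ / 5.20 × 10¹¹ = 2.54 × 10⁶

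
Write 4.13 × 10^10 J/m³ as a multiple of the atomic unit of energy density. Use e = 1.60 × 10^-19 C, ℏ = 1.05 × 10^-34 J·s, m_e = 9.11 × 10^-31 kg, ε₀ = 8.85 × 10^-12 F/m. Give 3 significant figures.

1.37 × 10^-3

atomic unit of energy density: u_au = E_h/a₀³ = m_e⁴e¹⁰/((4πε₀)⁵ℏ⁸) = 3.01 × 10^13 J/m³.
4.13 × 10^10 / 3.01 × 10^13 = 1.37 × 10^-3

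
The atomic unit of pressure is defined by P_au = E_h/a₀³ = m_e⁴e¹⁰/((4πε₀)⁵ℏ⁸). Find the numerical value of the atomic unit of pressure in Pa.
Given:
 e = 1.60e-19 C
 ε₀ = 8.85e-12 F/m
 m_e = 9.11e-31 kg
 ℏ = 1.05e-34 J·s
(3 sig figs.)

3.01e13 Pa

P_au = E_h/a₀³ = m_e⁴e¹⁰/((4πε₀)⁵ℏ⁸)
E_h = 4.38e-18 J
a₀ = 5.26e-11 m
E_h/a₀³ = 3.01e13 Pa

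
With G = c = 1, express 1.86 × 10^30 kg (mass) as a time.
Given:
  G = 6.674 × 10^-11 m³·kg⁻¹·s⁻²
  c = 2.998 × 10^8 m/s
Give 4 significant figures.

Mass → time via G/c³.
1.86 × 10^30 kg × (G/c³) = 4.607 × 10^-6 s

4.607 × 10^-6 s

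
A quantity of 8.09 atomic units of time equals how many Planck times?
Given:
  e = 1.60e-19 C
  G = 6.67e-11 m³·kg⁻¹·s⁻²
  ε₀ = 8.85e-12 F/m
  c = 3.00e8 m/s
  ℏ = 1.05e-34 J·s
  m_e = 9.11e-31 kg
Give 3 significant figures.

atomic unit of time: τ_au = (4πε₀)²ℏ³/(m_e e⁴) = 2.40e-17 s
Planck time: t_P = √(ℏG/c⁵) = 5.37e-44 s
8.09 × 2.40e-17 / 5.37e-44 = 3.61e27

3.61e27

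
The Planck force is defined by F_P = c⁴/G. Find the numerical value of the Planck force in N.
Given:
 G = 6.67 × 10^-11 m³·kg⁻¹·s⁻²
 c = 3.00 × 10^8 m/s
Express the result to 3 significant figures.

F_P = c⁴/G
  = 8.10 × 10^33 / 6.67 × 10^-11
  = 1.21 × 10^44 N

1.21 × 10^44 N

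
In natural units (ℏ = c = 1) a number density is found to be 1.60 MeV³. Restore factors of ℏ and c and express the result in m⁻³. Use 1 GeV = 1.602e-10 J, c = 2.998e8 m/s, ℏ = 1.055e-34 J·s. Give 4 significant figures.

Number density is [L]⁻³ = [E]³/(ℏc)³.
1 GeV³ → 1/(ℏc)³ × (1 GeV in J)³ = 1.299e47 m⁻³.
Convert the energy scale: 1.60 MeV³ = 1.60e-9 GeV³.
Result: 1.60e-9 × 1.299e47 = 2.079e38 m⁻³.

2.079e38 m⁻³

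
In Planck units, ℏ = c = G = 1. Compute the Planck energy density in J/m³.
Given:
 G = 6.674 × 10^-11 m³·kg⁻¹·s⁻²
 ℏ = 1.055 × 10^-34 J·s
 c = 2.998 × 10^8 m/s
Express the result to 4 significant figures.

4.632 × 10^113 J/m³

From ℏ = c = G = 1 the energy density scale is u_P = c⁷/(ℏG²).
  = 2.177 × 10^59 / 4.699 × 10^-55
  = 4.632 × 10^113 J/m³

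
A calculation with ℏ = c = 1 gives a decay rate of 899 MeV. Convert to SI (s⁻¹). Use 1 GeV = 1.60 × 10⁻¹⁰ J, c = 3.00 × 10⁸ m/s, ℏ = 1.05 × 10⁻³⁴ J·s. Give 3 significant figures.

1.37 × 10²⁴ s⁻¹

A rate is [E]/ℏ; divide by ℏ.
1 GeV → 1/ℏ × (1 GeV in J) = 1.52 × 10²⁴ s⁻¹.
Convert the energy scale: 899 MeV = 0.899 GeV.
Result: 0.899 × 1.52 × 10²⁴ = 1.37 × 10²⁴ s⁻¹.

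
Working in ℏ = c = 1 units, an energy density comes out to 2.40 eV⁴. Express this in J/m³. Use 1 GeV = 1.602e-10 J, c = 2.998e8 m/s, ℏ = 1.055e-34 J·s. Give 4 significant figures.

49.96 J/m³

[E]/[L]³ = [E]⁴/(ℏc)³; restore (ℏc)⁻³.
1 GeV⁴ → 1/(ℏc)³ × (1 GeV in J)⁴ = 2.082e37 J/m³.
Convert the energy scale: 2.40 eV⁴ = 2.40e-36 GeV⁴.
Result: 2.40e-36 × 2.082e37 = 49.96 J/m³.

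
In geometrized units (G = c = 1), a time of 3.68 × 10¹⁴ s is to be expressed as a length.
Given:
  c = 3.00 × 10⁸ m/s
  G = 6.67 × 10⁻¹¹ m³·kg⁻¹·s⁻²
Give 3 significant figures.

1.10 × 10²³ m

Time → length via c.
3.68 × 10¹⁴ s × (c) = 1.10 × 10²³ m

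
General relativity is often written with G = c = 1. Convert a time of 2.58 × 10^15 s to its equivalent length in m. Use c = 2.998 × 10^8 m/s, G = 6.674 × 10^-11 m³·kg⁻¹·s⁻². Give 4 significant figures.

7.735 × 10^23 m

Time → length via c.
2.58 × 10^15 s × (c) = 7.735 × 10^23 m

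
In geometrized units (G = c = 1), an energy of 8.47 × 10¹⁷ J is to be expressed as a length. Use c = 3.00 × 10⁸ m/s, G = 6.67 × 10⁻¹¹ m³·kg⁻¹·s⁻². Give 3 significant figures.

6.97 × 10⁻²⁷ m

Energy → length via G/c⁴.
8.47 × 10¹⁷ J × (G/c⁴) = 6.97 × 10⁻²⁷ m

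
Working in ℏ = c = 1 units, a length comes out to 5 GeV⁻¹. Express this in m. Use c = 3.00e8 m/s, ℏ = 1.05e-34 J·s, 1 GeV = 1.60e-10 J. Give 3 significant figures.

9.84e-16 m

A length is [E]⁻¹ in ℏ=c=1; restore one factor of ℏc.
1 GeV⁻¹ → ℏc × (1 GeV in J)⁻¹ = 1.97e-16 m.
Result: 5 × 1.97e-16 = 9.84e-16 m.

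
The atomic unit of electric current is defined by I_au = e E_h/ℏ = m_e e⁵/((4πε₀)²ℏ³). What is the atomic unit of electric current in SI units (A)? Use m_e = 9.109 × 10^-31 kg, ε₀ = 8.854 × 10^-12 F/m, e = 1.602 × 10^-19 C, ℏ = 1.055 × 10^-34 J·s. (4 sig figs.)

6.612 × 10^-3 A

I_au = e E_h/ℏ = m_e e⁵/((4πε₀)²ℏ³)
E_h = 4.354 × 10^-18 J
e·E_h/ℏ = 6.612 × 10^-3 A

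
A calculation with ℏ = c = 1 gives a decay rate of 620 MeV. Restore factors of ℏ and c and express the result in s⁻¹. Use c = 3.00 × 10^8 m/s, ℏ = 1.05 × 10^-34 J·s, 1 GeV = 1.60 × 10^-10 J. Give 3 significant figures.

9.45 × 10^23 s⁻¹

A rate is [E]/ℏ; divide by ℏ.
1 GeV → 1/ℏ × (1 GeV in J) = 1.52 × 10^24 s⁻¹.
Convert the energy scale: 620 MeV = 0.620 GeV.
Result: 0.620 × 1.52 × 10^24 = 9.45 × 10^23 s⁻¹.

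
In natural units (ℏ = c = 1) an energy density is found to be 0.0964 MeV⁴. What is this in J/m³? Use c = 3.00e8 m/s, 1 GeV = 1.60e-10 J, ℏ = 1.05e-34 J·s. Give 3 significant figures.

2.02e24 J/m³

[E]/[L]³ = [E]⁴/(ℏc)³; restore (ℏc)⁻³.
1 GeV⁴ → 1/(ℏc)³ × (1 GeV in J)⁴ = 2.10e37 J/m³.
Convert the energy scale: 0.0964 MeV⁴ = 9.64e-14 GeV⁴.
Result: 9.64e-14 × 2.10e37 = 2.02e24 J/m³.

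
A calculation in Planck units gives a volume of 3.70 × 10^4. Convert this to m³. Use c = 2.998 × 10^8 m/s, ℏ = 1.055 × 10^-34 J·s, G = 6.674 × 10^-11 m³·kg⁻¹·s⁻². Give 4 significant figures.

1.563 × 10^-100 m³

One Planck volume: V_P = (ℏG/c³)^(3/2) = 4.224 × 10^-105 m³.
3.70 × 10^4 × 4.224 × 10^-105 m³ = 1.563 × 10^-100 m³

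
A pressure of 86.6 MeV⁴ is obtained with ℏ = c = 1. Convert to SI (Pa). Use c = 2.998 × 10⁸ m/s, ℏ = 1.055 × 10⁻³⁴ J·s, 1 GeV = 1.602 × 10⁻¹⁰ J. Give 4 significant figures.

Pressure is [E]/[L]³ = [E]⁴/(ℏc)³.
1 GeV⁴ → 1/(ℏc)³ × (1 GeV in J)⁴ = 2.082 × 10³⁷ Pa.
Convert the energy scale: 86.6 MeV⁴ = 8.66 × 10⁻¹¹ GeV⁴.
Result: 8.66 × 10⁻¹¹ × 2.082 × 10³⁷ = 1.803 × 10²⁷ Pa.

1.803 × 10²⁷ Pa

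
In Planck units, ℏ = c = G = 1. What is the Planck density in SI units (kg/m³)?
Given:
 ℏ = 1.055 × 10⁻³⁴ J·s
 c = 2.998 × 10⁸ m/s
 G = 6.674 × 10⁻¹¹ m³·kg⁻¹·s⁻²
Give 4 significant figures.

5.154 × 10⁹⁶ kg/m³

Dimensional analysis gives ρ_P = c⁵/(ℏG²).
  = 2.422 × 10⁴² / 4.699 × 10⁻⁵⁵
  = 5.154 × 10⁹⁶ kg/m³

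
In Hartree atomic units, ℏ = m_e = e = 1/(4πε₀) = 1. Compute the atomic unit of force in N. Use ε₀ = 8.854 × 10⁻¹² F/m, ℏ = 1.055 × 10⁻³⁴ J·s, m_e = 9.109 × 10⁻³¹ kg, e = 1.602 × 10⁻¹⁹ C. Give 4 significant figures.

8.220 × 10⁻⁸ N

From ℏ = m_e = e = 1/(4πε₀) = 1 the force scale is F_au = E_h/a₀ = m_e²e⁶/((4πε₀)³ℏ⁴).
E_h = 4.354 × 10⁻¹⁸ J
a₀ = 5.297 × 10⁻¹¹ m
E_h/a₀ = 8.220 × 10⁻⁸ N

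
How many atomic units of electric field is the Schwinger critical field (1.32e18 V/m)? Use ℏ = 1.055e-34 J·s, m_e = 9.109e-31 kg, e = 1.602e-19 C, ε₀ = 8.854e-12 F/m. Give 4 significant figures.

2.573e6

atomic unit of electric field: E_au = E_h/(e a₀) = m_e²e⁵/((4πε₀)³ℏ⁴) = 5.131e11 V/m.
1.32e18 / 5.131e11 = 2.573e6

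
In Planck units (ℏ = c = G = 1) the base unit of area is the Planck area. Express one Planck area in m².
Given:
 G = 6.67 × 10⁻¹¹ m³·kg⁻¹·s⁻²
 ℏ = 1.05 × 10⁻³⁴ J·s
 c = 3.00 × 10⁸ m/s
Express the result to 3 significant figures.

2.59 × 10⁻⁷⁰ m²

A_P = ℏG/c³
  = 7.00 × 10⁻⁴⁵ / 2.70 × 10²⁵
  = 2.59 × 10⁻⁷⁰ m²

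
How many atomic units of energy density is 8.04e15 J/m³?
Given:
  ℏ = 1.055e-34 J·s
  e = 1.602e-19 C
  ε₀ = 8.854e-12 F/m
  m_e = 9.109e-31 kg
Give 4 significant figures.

274.5

atomic unit of energy density: u_au = E_h/a₀³ = m_e⁴e¹⁰/((4πε₀)⁵ℏ⁸) = 2.929e13 J/m³.
8.04e15 / 2.929e13 = 274.5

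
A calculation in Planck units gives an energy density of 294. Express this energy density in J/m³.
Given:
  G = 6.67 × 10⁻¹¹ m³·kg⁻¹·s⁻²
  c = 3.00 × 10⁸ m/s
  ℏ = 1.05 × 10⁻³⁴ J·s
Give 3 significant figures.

One Planck energy density: u_P = c⁷/(ℏG²) = 4.68 × 10¹¹³ J/m³.
294 × 4.68 × 10¹¹³ J/m³ = 1.38 × 10¹¹⁶ J/m³

1.38 × 10¹¹⁶ J/m³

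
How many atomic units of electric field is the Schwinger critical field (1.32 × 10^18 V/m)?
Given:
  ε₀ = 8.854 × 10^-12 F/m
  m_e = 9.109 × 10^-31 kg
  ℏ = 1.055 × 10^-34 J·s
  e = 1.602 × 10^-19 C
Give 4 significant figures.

atomic unit of electric field: E_au = E_h/(e a₀) = m_e²e⁵/((4πε₀)³ℏ⁴) = 5.131 × 10^11 V/m.
1.32 × 10^18 / 5.131 × 10^11 = 2.573 × 10^6

2.573 × 10^6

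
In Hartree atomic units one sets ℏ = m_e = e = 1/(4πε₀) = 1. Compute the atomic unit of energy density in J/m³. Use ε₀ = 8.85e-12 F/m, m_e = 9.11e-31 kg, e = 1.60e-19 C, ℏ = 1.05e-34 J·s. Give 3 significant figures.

3.01e13 J/m³

u_au = E_h/a₀³ = m_e⁴e¹⁰/((4πε₀)⁵ℏ⁸)
E_h = 4.38e-18 J
a₀ = 5.26e-11 m
E_h/a₀³ = 3.01e13 J/m³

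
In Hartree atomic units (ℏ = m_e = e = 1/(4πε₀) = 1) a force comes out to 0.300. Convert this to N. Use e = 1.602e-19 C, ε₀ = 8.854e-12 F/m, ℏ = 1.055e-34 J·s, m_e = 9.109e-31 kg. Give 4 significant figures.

2.466e-8 N

One atomic unit of force: F_au = E_h/a₀ = m_e²e⁶/((4πε₀)³ℏ⁴) = 8.220e-8 N.
0.300 × 8.220e-8 N = 2.466e-8 N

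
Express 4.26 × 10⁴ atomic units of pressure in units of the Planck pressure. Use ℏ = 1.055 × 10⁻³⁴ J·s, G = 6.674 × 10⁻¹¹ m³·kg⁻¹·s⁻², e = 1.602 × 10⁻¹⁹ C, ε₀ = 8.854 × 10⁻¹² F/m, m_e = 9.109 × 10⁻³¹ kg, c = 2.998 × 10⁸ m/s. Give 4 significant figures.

atomic unit of pressure: P_au = E_h/a₀³ = m_e⁴e¹⁰/((4πε₀)⁵ℏ⁸) = 2.929 × 10¹³ Pa
Planck pressure: p_P = c⁷/(ℏG²) = 4.632 × 10¹¹³ Pa
4.26 × 10⁴ × 2.929 × 10¹³ / 4.632 × 10¹¹³ = 2.694 × 10⁻⁹⁶

2.694 × 10⁻⁹⁶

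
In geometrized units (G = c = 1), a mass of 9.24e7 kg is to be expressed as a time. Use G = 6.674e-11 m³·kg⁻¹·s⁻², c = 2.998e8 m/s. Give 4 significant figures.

Mass → time via G/c³.
9.24e7 kg × (G/c³) = 2.289e-28 s

2.289e-28 s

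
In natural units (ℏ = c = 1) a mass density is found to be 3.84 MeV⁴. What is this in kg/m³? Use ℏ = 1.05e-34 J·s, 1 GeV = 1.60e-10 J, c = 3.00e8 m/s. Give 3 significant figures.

8.95e8 kg/m³

Mass density is [E]/(c²[L]³) = [E]⁴/(ℏ³c⁵).
1 GeV⁴ → 1/(ℏ³c⁵) × (1 GeV in J)⁴ = 2.33e20 kg/m³.
Convert the energy scale: 3.84 MeV⁴ = 3.84e-12 GeV⁴.
Result: 3.84e-12 × 2.33e20 = 8.95e8 kg/m³.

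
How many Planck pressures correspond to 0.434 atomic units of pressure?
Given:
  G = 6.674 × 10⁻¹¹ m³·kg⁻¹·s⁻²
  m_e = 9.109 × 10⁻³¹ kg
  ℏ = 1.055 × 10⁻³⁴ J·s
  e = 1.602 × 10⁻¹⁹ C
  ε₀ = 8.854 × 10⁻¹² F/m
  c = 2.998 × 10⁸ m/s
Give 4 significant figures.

2.744 × 10⁻¹⁰¹

atomic unit of pressure: P_au = E_h/a₀³ = m_e⁴e¹⁰/((4πε₀)⁵ℏ⁸) = 2.929 × 10¹³ Pa
Planck pressure: p_P = c⁷/(ℏG²) = 4.632 × 10¹¹³ Pa
0.434 × 2.929 × 10¹³ / 4.632 × 10¹¹³ = 2.744 × 10⁻¹⁰¹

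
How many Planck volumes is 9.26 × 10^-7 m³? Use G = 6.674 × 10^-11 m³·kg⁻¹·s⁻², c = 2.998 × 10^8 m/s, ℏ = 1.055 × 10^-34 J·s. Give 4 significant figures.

Planck volume: V_P = (ℏG/c³)^(3/2) = 4.224 × 10^-105 m³.
9.26 × 10^-7 / 4.224 × 10^-105 = 2.192 × 10^98

2.192 × 10^98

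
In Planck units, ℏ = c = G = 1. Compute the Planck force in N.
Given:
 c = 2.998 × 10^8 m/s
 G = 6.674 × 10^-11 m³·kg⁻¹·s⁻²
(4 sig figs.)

Dimensional analysis gives F_P = c⁴/G.
  = 8.078 × 10^33 / 6.674 × 10^-11
  = 1.210 × 10^44 N

1.210 × 10^44 N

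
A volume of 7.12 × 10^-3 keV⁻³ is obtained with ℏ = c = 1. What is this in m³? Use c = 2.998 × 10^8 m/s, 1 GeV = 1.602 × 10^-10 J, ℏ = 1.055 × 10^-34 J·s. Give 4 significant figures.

Volume is [L]³ = [E]⁻³·(ℏc)³.
1 GeV⁻³ → (ℏc)³ × (1 GeV in J)⁻³ = 7.696 × 10^-48 m³.
Convert the energy scale: 7.12 × 10^-3 keV⁻³ = 7.12 × 10^15 GeV⁻³.
Result: 7.12 × 10^15 × 7.696 × 10^-48 = 5.480 × 10^-32 m³.

5.480 × 10^-32 m³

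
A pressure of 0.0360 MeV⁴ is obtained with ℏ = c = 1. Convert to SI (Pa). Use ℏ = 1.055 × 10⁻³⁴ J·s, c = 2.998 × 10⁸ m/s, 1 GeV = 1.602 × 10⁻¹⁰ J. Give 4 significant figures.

Pressure is [E]/[L]³ = [E]⁴/(ℏc)³.
1 GeV⁴ → 1/(ℏc)³ × (1 GeV in J)⁴ = 2.082 × 10³⁷ Pa.
Convert the energy scale: 0.0360 MeV⁴ = 3.60 × 10⁻¹⁴ GeV⁴.
Result: 3.60 × 10⁻¹⁴ × 2.082 × 10³⁷ = 7.494 × 10²³ Pa.

7.494 × 10²³ Pa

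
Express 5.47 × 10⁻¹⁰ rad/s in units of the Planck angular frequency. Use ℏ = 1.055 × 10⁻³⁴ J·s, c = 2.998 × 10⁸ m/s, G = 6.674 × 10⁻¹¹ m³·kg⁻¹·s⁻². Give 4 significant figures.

Planck angular frequency: ω_P = √(c⁵/(ℏG)) = 1.855 × 10⁴³ rad/s.
5.47 × 10⁻¹⁰ / 1.855 × 10⁴³ = 2.949 × 10⁻⁵³

2.949 × 10⁻⁵³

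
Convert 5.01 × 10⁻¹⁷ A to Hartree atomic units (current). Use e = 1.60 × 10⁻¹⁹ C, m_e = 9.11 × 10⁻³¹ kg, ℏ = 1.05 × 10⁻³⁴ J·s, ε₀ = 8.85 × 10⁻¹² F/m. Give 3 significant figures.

7.51 × 10⁻¹⁵

atomic unit of electric current: I_au = e E_h/ℏ = m_e e⁵/((4πε₀)²ℏ³) = 6.67 × 10⁻³ A.
5.01 × 10⁻¹⁷ / 6.67 × 10⁻³ = 7.51 × 10⁻¹⁵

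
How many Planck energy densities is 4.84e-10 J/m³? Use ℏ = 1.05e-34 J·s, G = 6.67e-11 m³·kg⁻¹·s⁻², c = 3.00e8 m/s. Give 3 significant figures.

1.03e-123

Planck energy density: u_P = c⁷/(ℏG²) = 4.68e113 J/m³.
4.84e-10 / 4.68e113 = 1.03e-123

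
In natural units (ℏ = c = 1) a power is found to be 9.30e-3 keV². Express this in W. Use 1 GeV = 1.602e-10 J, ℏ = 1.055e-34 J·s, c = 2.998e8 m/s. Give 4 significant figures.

Power is [E]/[T] = [E]²/ℏ.
1 GeV² → 1/ℏ × (1 GeV in J)² = 2.433e14 W.
Convert the energy scale: 9.30e-3 keV² = 9.30e-15 GeV².
Result: 9.30e-15 × 2.433e14 = 2.262 W.

2.262 W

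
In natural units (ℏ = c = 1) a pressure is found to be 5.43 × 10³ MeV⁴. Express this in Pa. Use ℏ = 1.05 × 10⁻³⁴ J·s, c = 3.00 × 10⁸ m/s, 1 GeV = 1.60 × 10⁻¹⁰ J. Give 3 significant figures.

Pressure is [E]/[L]³ = [E]⁴/(ℏc)³.
1 GeV⁴ → 1/(ℏc)³ × (1 GeV in J)⁴ = 2.10 × 10³⁷ Pa.
Convert the energy scale: 5.43 × 10³ MeV⁴ = 5.43 × 10⁻⁹ GeV⁴.
Result: 5.43 × 10⁻⁹ × 2.10 × 10³⁷ = 1.14 × 10²⁹ Pa.

1.14 × 10²⁹ Pa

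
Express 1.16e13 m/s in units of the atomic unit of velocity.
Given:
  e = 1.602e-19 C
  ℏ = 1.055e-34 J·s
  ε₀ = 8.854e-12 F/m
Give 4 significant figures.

5.306e6

atomic unit of velocity: v_au = e²/(4πε₀ℏ) = 2.186e6 m/s.
1.16e13 / 2.186e6 = 5.306e6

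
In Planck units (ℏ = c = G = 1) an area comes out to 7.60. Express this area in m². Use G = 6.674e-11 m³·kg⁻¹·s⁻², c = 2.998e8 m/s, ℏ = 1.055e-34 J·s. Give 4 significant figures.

One Planck area: A_P = ℏG/c³ = 2.613e-70 m².
7.60 × 2.613e-70 m² = 1.986e-69 m²

1.986e-69 m²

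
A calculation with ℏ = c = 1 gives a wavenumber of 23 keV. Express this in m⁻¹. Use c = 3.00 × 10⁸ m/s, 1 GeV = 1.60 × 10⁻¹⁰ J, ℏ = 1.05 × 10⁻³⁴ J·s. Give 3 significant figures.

1.17 × 10¹¹ m⁻¹

Inverse length is [E]/(ℏc).
1 GeV → 1/(ℏc) × (1 GeV in J) = 5.08 × 10¹⁵ m⁻¹.
Convert the energy scale: 23 keV = 2.30 × 10⁻⁵ GeV.
Result: 2.30 × 10⁻⁵ × 5.08 × 10¹⁵ = 1.17 × 10¹¹ m⁻¹.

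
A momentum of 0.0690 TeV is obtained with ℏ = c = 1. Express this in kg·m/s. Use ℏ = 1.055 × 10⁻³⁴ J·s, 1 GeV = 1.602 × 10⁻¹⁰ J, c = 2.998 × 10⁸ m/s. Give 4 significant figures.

3.687 × 10⁻¹⁷ kg·m/s

Momentum is [E]/c; divide by c.
1 GeV → 1/c × (1 GeV in J) = 5.344 × 10⁻¹⁹ kg·m/s.
Convert the energy scale: 0.0690 TeV = 69 GeV.
Result: 69 × 5.344 × 10⁻¹⁹ = 3.687 × 10⁻¹⁷ kg·m/s.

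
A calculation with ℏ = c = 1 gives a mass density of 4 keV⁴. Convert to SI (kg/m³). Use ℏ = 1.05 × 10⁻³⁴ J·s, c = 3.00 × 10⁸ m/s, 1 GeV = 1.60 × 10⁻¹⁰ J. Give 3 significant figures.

Mass density is [E]/(c²[L]³) = [E]⁴/(ℏ³c⁵).
1 GeV⁴ → 1/(ℏ³c⁵) × (1 GeV in J)⁴ = 2.33 × 10²⁰ kg/m³.
Convert the energy scale: 4 keV⁴ = 4.00 × 10⁻²⁴ GeV⁴.
Result: 4.00 × 10⁻²⁴ × 2.33 × 10²⁰ = 9.32 × 10⁻⁴ kg/m³.

9.32 × 10⁻⁴ kg/m³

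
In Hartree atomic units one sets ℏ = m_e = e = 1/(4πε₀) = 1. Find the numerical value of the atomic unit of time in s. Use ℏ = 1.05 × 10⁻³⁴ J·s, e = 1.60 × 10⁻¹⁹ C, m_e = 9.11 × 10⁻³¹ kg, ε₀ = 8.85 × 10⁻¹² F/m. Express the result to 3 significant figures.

τ_au = (4πε₀)²ℏ³/(m_e e⁴)
E_h = 4.38 × 10⁻¹⁸ J
ℏ/E_h = 2.40 × 10⁻¹⁷ s

2.40 × 10⁻¹⁷ s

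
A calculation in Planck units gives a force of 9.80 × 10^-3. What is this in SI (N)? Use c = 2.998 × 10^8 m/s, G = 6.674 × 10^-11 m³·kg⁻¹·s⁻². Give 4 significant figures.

One Planck force: F_P = c⁴/G = 1.210 × 10^44 N.
9.80 × 10^-3 × 1.210 × 10^44 N = 1.186 × 10^42 N

1.186 × 10^42 N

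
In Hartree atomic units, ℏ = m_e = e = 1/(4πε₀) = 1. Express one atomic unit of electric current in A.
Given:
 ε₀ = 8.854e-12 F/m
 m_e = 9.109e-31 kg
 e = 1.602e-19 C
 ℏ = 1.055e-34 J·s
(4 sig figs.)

6.612e-3 A

From ℏ = m_e = e = 1/(4πε₀) = 1 the current scale is I_au = e E_h/ℏ = m_e e⁵/((4πε₀)²ℏ³).
E_h = 4.354e-18 J
e·E_h/ℏ = 6.612e-3 A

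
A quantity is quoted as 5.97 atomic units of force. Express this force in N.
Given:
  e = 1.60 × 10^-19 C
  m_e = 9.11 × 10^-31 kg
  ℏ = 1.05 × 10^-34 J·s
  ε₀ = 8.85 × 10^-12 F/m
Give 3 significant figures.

4.97 × 10^-7 N

One atomic unit of force: F_au = E_h/a₀ = m_e²e⁶/((4πε₀)³ℏ⁴) = 8.33 × 10^-8 N.
5.97 × 8.33 × 10^-8 N = 4.97 × 10^-7 N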